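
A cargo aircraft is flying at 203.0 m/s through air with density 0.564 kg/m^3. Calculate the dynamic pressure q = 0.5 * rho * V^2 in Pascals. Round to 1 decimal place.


Step 1: V^2 = 203.0^2 = 41209.0
Step 2: q = 0.5 * 0.564 * 41209.0
Step 3: q = 11620.9 Pa

11620.9


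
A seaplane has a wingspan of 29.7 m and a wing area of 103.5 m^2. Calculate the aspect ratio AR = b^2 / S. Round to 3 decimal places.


Step 1: b^2 = 29.7^2 = 882.09
Step 2: AR = 882.09 / 103.5 = 8.523

8.523


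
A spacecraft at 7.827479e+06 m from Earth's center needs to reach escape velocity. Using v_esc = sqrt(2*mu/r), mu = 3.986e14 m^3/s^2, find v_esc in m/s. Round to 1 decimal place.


Step 1: 2*mu/r = 2 * 3.986e14 / 7.827479e+06 = 101846328.8116
Step 2: v_esc = sqrt(101846328.8116) = 10091.9 m/s

10091.9


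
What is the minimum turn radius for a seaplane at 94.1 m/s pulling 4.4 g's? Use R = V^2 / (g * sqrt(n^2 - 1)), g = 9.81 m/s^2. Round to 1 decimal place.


Step 1: V^2 = 94.1^2 = 8854.81
Step 2: n^2 - 1 = 4.4^2 - 1 = 18.36
Step 3: sqrt(18.36) = 4.284857
Step 4: R = 8854.81 / (9.81 * 4.284857) = 210.7 m

210.7


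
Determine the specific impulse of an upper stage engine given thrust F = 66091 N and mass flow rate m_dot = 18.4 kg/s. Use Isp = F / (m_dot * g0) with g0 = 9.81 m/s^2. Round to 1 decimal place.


Step 1: m_dot * g0 = 18.4 * 9.81 = 180.5
Step 2: Isp = 66091 / 180.5 = 366.1 s

366.1


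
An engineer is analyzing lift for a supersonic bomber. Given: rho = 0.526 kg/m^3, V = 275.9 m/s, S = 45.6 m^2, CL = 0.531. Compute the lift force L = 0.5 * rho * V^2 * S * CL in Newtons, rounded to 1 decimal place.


Step 1: Calculate dynamic pressure q = 0.5 * 0.526 * 275.9^2 = 0.5 * 0.526 * 76120.81 = 20019.773 Pa
Step 2: Multiply by wing area and lift coefficient: L = 20019.773 * 45.6 * 0.531
Step 3: L = 912901.6502 * 0.531 = 484750.8 N

484750.8


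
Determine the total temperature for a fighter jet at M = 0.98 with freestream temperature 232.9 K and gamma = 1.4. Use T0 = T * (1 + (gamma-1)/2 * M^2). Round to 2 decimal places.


Step 1: (gamma-1)/2 = 0.2
Step 2: M^2 = 0.9604
Step 3: 1 + 0.2 * 0.9604 = 1.19208
Step 4: T0 = 232.9 * 1.19208 = 277.64 K

277.64


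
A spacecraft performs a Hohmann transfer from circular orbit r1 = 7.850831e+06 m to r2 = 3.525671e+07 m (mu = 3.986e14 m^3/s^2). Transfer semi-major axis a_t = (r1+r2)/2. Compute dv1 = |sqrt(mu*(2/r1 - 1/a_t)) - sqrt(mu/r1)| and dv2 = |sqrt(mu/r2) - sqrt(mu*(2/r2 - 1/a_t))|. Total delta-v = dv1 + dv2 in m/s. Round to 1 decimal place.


Step 1: Transfer semi-major axis a_t = (7.850831e+06 + 3.525671e+07) / 2 = 2.155377e+07 m
Step 2: v1 (circular at r1) = sqrt(mu/r1) = 7125.43 m/s
Step 3: v_t1 = sqrt(mu*(2/r1 - 1/a_t)) = 9113.18 m/s
Step 4: dv1 = |9113.18 - 7125.43| = 1987.76 m/s
Step 5: v2 (circular at r2) = 3362.39 m/s, v_t2 = 2029.29 m/s
Step 6: dv2 = |3362.39 - 2029.29| = 1333.1 m/s
Step 7: Total delta-v = 1987.76 + 1333.1 = 3320.9 m/s

3320.9


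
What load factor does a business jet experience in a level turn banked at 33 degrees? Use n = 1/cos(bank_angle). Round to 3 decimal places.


Step 1: Convert 33 degrees to radians = 0.575959
Step 2: cos(33 deg) = 0.838671
Step 3: n = 1 / 0.838671 = 1.192

1.192


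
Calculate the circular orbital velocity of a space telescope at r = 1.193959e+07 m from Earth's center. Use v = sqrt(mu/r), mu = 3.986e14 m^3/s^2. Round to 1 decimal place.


Step 1: mu / r = 3.986e14 / 1.193959e+07 = 33384730.9665
Step 2: v = sqrt(33384730.9665) = 5778.0 m/s

5778.0


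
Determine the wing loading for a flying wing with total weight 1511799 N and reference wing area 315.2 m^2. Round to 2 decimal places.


Step 1: Wing loading = W / S = 1511799 / 315.2
Step 2: Wing loading = 4796.32 N/m^2

4796.32


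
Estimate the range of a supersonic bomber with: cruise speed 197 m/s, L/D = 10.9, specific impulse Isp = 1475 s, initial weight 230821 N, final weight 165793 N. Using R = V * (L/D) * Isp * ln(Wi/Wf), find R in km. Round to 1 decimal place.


Step 1: Coefficient = V * (L/D) * Isp = 197 * 10.9 * 1475 = 3167267.5 m
Step 2: Wi/Wf = 230821 / 165793 = 1.392224
Step 3: ln(1.392224) = 0.330902
Step 4: R = 3167267.5 * 0.330902 = 1048056.7 m = 1048.1 km

1048.1


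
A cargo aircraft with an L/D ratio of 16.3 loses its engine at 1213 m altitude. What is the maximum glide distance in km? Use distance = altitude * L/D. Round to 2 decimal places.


Step 1: Glide distance = altitude * L/D = 1213 * 16.3 = 19771.9 m
Step 2: Convert to km: 19771.9 / 1000 = 19.77 km

19.77


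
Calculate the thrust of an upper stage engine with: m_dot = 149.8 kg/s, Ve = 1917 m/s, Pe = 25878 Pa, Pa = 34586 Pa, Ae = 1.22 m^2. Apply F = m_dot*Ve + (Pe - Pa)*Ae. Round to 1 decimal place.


Step 1: Momentum thrust = m_dot * Ve = 149.8 * 1917 = 287166.6 N
Step 2: Pressure thrust = (Pe - Pa) * Ae = (25878 - 34586) * 1.22 = -10623.76 N
Step 3: Total thrust F = 287166.6 + -10623.76 = 276542.8 N

276542.8


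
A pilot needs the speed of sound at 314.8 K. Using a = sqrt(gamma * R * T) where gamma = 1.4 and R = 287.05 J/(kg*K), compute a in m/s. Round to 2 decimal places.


Step 1: gamma * R * T = 1.4 * 287.05 * 314.8 = 126508.676
Step 2: a = sqrt(126508.676) = 355.68 m/s

355.68


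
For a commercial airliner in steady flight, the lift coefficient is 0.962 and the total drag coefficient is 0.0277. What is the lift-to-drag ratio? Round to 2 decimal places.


Step 1: L/D = CL / CD = 0.962 / 0.0277
Step 2: L/D = 34.73

34.73


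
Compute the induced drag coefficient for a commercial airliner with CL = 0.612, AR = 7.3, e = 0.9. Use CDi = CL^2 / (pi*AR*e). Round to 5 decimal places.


Step 1: CL^2 = 0.612^2 = 0.374544
Step 2: pi * AR * e = 3.14159 * 7.3 * 0.9 = 20.640264
Step 3: CDi = 0.374544 / 20.640264 = 0.01815

0.01815


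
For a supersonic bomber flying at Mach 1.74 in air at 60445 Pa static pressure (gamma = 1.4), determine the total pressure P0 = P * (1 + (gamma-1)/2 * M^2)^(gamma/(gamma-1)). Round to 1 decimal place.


Step 1: (gamma-1)/2 * M^2 = 0.2 * 3.0276 = 0.60552
Step 2: 1 + 0.60552 = 1.60552
Step 3: Exponent gamma/(gamma-1) = 3.5
Step 4: P0 = 60445 * 1.60552^3.5 = 316968.0 Pa

316968.0


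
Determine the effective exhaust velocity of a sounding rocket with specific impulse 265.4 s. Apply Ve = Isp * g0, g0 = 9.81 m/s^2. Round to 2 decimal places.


Step 1: Ve = Isp * g0 = 265.4 * 9.81
Step 2: Ve = 2603.57 m/s

2603.57


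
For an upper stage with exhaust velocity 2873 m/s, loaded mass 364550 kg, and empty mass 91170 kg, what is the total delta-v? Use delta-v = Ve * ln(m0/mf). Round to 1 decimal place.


Step 1: Mass ratio m0/mf = 364550 / 91170 = 3.998574
Step 2: ln(3.998574) = 1.385938
Step 3: delta-v = 2873 * 1.385938 = 3981.8 m/s

3981.8


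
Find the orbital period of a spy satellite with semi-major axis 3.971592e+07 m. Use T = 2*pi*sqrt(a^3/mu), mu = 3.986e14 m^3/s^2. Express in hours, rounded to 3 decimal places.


Step 1: a^3 / mu = 6.264608e+22 / 3.986e14 = 1.571653e+08
Step 2: sqrt(1.571653e+08) = 12536.5574 s
Step 3: T = 2*pi * 12536.5574 = 78769.51 s
Step 4: T in hours = 78769.51 / 3600 = 21.880 hours

21.880


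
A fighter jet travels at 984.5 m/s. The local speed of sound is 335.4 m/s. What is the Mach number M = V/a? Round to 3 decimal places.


Step 1: M = V / a = 984.5 / 335.4
Step 2: M = 2.935

2.935


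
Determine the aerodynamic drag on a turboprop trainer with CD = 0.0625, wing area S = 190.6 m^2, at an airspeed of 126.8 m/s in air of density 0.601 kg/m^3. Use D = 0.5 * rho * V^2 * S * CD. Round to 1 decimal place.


Step 1: Dynamic pressure q = 0.5 * 0.601 * 126.8^2 = 4831.5111 Pa
Step 2: Drag D = q * S * CD = 4831.5111 * 190.6 * 0.0625
Step 3: D = 57555.4 N

57555.4


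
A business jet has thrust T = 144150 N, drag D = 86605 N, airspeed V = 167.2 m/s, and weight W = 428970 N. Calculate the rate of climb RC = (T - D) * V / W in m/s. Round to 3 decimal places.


Step 1: Excess thrust = T - D = 144150 - 86605 = 57545 N
Step 2: Excess power = 57545 * 167.2 = 9621524.0 W
Step 3: RC = 9621524.0 / 428970 = 22.429 m/s

22.429


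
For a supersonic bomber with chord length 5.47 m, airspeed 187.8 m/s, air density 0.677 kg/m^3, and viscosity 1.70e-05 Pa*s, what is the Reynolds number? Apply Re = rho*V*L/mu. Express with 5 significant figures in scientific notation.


Step 1: Numerator = rho * V * L = 0.677 * 187.8 * 5.47 = 695.459082
Step 2: Re = 695.459082 / 1.70e-05
Step 3: Re = 4.0909e+07

4.0909e+07


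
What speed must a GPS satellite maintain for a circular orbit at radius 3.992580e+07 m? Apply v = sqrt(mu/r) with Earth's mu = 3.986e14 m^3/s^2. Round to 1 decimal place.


Step 1: mu / r = 3.986e14 / 3.992580e+07 = 9983519.4285
Step 2: v = sqrt(9983519.4285) = 3159.7 m/s

3159.7


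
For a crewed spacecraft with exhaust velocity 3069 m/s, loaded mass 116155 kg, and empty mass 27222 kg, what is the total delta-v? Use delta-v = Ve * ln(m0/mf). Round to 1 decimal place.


Step 1: Mass ratio m0/mf = 116155 / 27222 = 4.266953
Step 2: ln(4.266953) = 1.4509
Step 3: delta-v = 3069 * 1.4509 = 4452.8 m/s

4452.8


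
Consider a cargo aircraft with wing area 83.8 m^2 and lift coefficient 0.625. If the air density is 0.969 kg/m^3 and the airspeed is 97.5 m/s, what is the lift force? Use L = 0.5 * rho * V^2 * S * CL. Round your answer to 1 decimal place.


Step 1: Calculate dynamic pressure q = 0.5 * 0.969 * 97.5^2 = 0.5 * 0.969 * 9506.25 = 4605.7781 Pa
Step 2: Multiply by wing area and lift coefficient: L = 4605.7781 * 83.8 * 0.625
Step 3: L = 385964.2069 * 0.625 = 241227.6 N

241227.6


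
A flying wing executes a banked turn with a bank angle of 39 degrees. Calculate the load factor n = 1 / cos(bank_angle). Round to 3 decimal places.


Step 1: Convert 39 degrees to radians = 0.680678
Step 2: cos(39 deg) = 0.777146
Step 3: n = 1 / 0.777146 = 1.287

1.287


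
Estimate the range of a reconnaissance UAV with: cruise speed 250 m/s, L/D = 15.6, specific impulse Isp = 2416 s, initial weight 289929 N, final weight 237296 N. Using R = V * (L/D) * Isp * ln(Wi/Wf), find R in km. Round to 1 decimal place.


Step 1: Coefficient = V * (L/D) * Isp = 250 * 15.6 * 2416 = 9422400.0 m
Step 2: Wi/Wf = 289929 / 237296 = 1.221803
Step 3: ln(1.221803) = 0.200328
Step 4: R = 9422400.0 * 0.200328 = 1887568.3 m = 1887.6 km

1887.6


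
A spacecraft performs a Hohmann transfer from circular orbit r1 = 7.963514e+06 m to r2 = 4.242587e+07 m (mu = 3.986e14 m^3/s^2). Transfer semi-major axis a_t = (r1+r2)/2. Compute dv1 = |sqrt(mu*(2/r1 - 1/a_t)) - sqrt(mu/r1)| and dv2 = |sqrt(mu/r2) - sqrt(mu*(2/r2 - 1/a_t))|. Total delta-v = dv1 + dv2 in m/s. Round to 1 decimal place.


Step 1: Transfer semi-major axis a_t = (7.963514e+06 + 4.242587e+07) / 2 = 2.519469e+07 m
Step 2: v1 (circular at r1) = sqrt(mu/r1) = 7074.83 m/s
Step 3: v_t1 = sqrt(mu*(2/r1 - 1/a_t)) = 9180.73 m/s
Step 4: dv1 = |9180.73 - 7074.83| = 2105.89 m/s
Step 5: v2 (circular at r2) = 3065.16 m/s, v_t2 = 1723.26 m/s
Step 6: dv2 = |3065.16 - 1723.26| = 1341.9 m/s
Step 7: Total delta-v = 2105.89 + 1341.9 = 3447.8 m/s

3447.8


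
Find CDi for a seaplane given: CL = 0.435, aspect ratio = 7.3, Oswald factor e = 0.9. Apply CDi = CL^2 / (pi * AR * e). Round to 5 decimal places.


Step 1: CL^2 = 0.435^2 = 0.189225
Step 2: pi * AR * e = 3.14159 * 7.3 * 0.9 = 20.640264
Step 3: CDi = 0.189225 / 20.640264 = 0.00917

0.00917


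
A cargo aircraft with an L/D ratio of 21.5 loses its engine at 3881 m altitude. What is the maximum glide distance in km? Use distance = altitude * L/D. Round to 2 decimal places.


Step 1: Glide distance = altitude * L/D = 3881 * 21.5 = 83441.5 m
Step 2: Convert to km: 83441.5 / 1000 = 83.44 km

83.44


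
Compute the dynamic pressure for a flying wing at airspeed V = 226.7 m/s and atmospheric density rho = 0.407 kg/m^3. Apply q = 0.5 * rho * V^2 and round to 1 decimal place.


Step 1: V^2 = 226.7^2 = 51392.89
Step 2: q = 0.5 * 0.407 * 51392.89
Step 3: q = 10458.5 Pa

10458.5


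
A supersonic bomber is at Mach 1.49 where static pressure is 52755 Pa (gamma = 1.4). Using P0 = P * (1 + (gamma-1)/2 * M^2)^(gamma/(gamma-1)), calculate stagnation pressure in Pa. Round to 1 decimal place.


Step 1: (gamma-1)/2 * M^2 = 0.2 * 2.2201 = 0.44402
Step 2: 1 + 0.44402 = 1.44402
Step 3: Exponent gamma/(gamma-1) = 3.5
Step 4: P0 = 52755 * 1.44402^3.5 = 190884.1 Pa

190884.1


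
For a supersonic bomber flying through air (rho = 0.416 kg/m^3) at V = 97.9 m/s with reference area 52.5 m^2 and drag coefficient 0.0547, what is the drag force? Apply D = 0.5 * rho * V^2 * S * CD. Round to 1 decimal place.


Step 1: Dynamic pressure q = 0.5 * 0.416 * 97.9^2 = 1993.5573 Pa
Step 2: Drag D = q * S * CD = 1993.5573 * 52.5 * 0.0547
Step 3: D = 5725.0 N

5725.0


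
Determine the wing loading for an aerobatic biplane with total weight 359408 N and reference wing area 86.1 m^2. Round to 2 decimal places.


Step 1: Wing loading = W / S = 359408 / 86.1
Step 2: Wing loading = 4174.31 N/m^2

4174.31


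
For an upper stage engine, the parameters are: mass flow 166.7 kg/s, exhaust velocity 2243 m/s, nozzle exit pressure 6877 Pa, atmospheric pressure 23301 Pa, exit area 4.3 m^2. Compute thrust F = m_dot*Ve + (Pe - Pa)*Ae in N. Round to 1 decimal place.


Step 1: Momentum thrust = m_dot * Ve = 166.7 * 2243 = 373908.1 N
Step 2: Pressure thrust = (Pe - Pa) * Ae = (6877 - 23301) * 4.3 = -70623.2 N
Step 3: Total thrust F = 373908.1 + -70623.2 = 303284.9 N

303284.9


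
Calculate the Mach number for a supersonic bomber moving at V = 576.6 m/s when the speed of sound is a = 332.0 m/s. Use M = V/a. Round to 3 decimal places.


Step 1: M = V / a = 576.6 / 332.0
Step 2: M = 1.737

1.737


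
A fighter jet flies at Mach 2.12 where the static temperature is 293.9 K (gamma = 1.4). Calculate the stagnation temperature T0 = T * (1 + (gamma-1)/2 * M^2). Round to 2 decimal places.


Step 1: (gamma-1)/2 = 0.2
Step 2: M^2 = 4.4944
Step 3: 1 + 0.2 * 4.4944 = 1.89888
Step 4: T0 = 293.9 * 1.89888 = 558.08 K

558.08


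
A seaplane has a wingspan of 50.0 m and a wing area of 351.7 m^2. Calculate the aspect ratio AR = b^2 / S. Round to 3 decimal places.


Step 1: b^2 = 50.0^2 = 2500.0
Step 2: AR = 2500.0 / 351.7 = 7.108

7.108


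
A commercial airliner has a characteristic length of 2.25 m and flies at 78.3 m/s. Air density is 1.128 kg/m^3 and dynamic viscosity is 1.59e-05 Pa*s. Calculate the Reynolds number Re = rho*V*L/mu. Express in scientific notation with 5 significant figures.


Step 1: Numerator = rho * V * L = 1.128 * 78.3 * 2.25 = 198.7254
Step 2: Re = 198.7254 / 1.59e-05
Step 3: Re = 1.2498e+07

1.2498e+07


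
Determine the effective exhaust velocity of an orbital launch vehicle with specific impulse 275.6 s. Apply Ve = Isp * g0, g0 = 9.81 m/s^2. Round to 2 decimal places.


Step 1: Ve = Isp * g0 = 275.6 * 9.81
Step 2: Ve = 2703.64 m/s

2703.64


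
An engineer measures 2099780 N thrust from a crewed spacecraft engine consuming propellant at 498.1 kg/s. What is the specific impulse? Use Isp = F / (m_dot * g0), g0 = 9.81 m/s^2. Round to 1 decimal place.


Step 1: m_dot * g0 = 498.1 * 9.81 = 4886.36
Step 2: Isp = 2099780 / 4886.36 = 429.7 s

429.7


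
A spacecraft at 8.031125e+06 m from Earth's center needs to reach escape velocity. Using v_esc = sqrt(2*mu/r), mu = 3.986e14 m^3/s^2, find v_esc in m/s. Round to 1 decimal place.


Step 1: 2*mu/r = 2 * 3.986e14 / 8.031125e+06 = 99263801.7712
Step 2: v_esc = sqrt(99263801.7712) = 9963.1 m/s

9963.1


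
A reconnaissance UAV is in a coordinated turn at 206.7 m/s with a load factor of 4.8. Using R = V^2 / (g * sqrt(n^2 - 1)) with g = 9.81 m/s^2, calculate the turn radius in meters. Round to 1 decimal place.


Step 1: V^2 = 206.7^2 = 42724.89
Step 2: n^2 - 1 = 4.8^2 - 1 = 22.04
Step 3: sqrt(22.04) = 4.694678
Step 4: R = 42724.89 / (9.81 * 4.694678) = 927.7 m

927.7


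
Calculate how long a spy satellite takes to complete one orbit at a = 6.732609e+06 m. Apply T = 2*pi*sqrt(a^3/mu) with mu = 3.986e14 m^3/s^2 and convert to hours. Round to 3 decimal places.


Step 1: a^3 / mu = 3.051759e+20 / 3.986e14 = 7.656193e+05
Step 2: sqrt(7.656193e+05) = 874.9968 s
Step 3: T = 2*pi * 874.9968 = 5497.77 s
Step 4: T in hours = 5497.77 / 3600 = 1.527 hours

1.527


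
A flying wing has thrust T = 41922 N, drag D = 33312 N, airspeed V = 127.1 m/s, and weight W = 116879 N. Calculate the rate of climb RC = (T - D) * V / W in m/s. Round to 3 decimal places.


Step 1: Excess thrust = T - D = 41922 - 33312 = 8610 N
Step 2: Excess power = 8610 * 127.1 = 1094331.0 W
Step 3: RC = 1094331.0 / 116879 = 9.363 m/s

9.363


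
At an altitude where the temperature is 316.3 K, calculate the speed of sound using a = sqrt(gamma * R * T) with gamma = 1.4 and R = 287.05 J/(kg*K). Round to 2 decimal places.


Step 1: gamma * R * T = 1.4 * 287.05 * 316.3 = 127111.481
Step 2: a = sqrt(127111.481) = 356.53 m/s

356.53


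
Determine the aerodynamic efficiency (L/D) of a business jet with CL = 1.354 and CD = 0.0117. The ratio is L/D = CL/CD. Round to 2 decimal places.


Step 1: L/D = CL / CD = 1.354 / 0.0117
Step 2: L/D = 115.73

115.73


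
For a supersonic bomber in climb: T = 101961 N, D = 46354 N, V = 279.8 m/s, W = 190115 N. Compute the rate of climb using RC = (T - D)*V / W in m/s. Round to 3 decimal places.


Step 1: Excess thrust = T - D = 101961 - 46354 = 55607 N
Step 2: Excess power = 55607 * 279.8 = 15558838.6 W
Step 3: RC = 15558838.6 / 190115 = 81.839 m/s

81.839


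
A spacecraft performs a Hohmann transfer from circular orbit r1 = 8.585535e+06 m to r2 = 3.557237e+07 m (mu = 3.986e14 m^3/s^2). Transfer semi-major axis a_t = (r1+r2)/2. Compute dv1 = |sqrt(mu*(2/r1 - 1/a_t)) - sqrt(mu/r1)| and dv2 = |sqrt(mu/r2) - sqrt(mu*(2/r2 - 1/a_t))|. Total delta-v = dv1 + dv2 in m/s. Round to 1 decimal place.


Step 1: Transfer semi-major axis a_t = (8.585535e+06 + 3.557237e+07) / 2 = 2.207895e+07 m
Step 2: v1 (circular at r1) = sqrt(mu/r1) = 6813.73 m/s
Step 3: v_t1 = sqrt(mu*(2/r1 - 1/a_t)) = 8648.73 m/s
Step 4: dv1 = |8648.73 - 6813.73| = 1835.0 m/s
Step 5: v2 (circular at r2) = 3347.44 m/s, v_t2 = 2087.4 m/s
Step 6: dv2 = |3347.44 - 2087.4| = 1260.03 m/s
Step 7: Total delta-v = 1835.0 + 1260.03 = 3095.0 m/s

3095.0


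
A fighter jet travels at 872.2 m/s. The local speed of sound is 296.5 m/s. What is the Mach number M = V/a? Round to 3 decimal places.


Step 1: M = V / a = 872.2 / 296.5
Step 2: M = 2.942

2.942


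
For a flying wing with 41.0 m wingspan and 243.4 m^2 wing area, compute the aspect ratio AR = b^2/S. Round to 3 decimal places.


Step 1: b^2 = 41.0^2 = 1681.0
Step 2: AR = 1681.0 / 243.4 = 6.906

6.906


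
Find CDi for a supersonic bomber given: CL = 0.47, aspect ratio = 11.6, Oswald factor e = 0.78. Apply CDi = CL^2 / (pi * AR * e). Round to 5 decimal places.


Step 1: CL^2 = 0.47^2 = 0.2209
Step 2: pi * AR * e = 3.14159 * 11.6 * 0.78 = 28.42513
Step 3: CDi = 0.2209 / 28.42513 = 0.00777

0.00777


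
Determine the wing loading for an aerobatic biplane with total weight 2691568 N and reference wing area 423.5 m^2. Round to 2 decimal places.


Step 1: Wing loading = W / S = 2691568 / 423.5
Step 2: Wing loading = 6355.53 N/m^2

6355.53


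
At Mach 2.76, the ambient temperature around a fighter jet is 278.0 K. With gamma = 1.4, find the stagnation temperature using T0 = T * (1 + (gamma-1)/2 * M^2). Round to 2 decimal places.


Step 1: (gamma-1)/2 = 0.2
Step 2: M^2 = 7.6176
Step 3: 1 + 0.2 * 7.6176 = 2.52352
Step 4: T0 = 278.0 * 2.52352 = 701.54 K

701.54


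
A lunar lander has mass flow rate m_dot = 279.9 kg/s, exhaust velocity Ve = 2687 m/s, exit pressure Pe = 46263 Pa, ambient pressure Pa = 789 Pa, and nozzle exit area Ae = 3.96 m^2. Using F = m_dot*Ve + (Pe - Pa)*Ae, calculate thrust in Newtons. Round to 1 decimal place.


Step 1: Momentum thrust = m_dot * Ve = 279.9 * 2687 = 752091.3 N
Step 2: Pressure thrust = (Pe - Pa) * Ae = (46263 - 789) * 3.96 = 180077.04 N
Step 3: Total thrust F = 752091.3 + 180077.04 = 932168.3 N

932168.3


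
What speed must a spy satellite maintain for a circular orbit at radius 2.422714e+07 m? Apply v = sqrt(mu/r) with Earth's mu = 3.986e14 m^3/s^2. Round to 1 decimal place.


Step 1: mu / r = 3.986e14 / 2.422714e+07 = 16452622.9675
Step 2: v = sqrt(16452622.9675) = 4056.2 m/s

4056.2


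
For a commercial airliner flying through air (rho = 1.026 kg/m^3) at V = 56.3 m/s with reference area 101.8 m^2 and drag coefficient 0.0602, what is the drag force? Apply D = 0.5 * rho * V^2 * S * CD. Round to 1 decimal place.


Step 1: Dynamic pressure q = 0.5 * 1.026 * 56.3^2 = 1626.051 Pa
Step 2: Drag D = q * S * CD = 1626.051 * 101.8 * 0.0602
Step 3: D = 9965.0 N

9965.0


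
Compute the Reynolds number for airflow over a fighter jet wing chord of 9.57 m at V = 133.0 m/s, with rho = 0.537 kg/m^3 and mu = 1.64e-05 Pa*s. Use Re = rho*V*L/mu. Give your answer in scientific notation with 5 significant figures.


Step 1: Numerator = rho * V * L = 0.537 * 133.0 * 9.57 = 683.49897
Step 2: Re = 683.49897 / 1.64e-05
Step 3: Re = 4.1677e+07

4.1677e+07


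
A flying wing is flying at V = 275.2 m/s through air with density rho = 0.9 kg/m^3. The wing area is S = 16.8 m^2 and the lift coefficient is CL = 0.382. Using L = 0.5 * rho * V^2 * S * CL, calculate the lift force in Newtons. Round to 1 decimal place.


Step 1: Calculate dynamic pressure q = 0.5 * 0.9 * 275.2^2 = 0.5 * 0.9 * 75735.04 = 34080.768 Pa
Step 2: Multiply by wing area and lift coefficient: L = 34080.768 * 16.8 * 0.382
Step 3: L = 572556.9024 * 0.382 = 218716.7 N

218716.7


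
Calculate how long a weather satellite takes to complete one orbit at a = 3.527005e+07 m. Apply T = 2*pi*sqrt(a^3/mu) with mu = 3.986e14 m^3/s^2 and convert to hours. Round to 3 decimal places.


Step 1: a^3 / mu = 4.387511e+22 / 3.986e14 = 1.100730e+08
Step 2: sqrt(1.100730e+08) = 10491.5696 s
Step 3: T = 2*pi * 10491.5696 = 65920.48 s
Step 4: T in hours = 65920.48 / 3600 = 18.311 hours

18.311


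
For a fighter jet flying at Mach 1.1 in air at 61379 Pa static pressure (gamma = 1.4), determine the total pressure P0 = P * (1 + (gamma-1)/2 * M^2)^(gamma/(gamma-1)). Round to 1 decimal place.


Step 1: (gamma-1)/2 * M^2 = 0.2 * 1.21 = 0.242
Step 2: 1 + 0.242 = 1.242
Step 3: Exponent gamma/(gamma-1) = 3.5
Step 4: P0 = 61379 * 1.242^3.5 = 131052.5 Pa

131052.5


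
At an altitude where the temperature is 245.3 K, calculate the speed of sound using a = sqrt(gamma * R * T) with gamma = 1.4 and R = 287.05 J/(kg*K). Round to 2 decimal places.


Step 1: gamma * R * T = 1.4 * 287.05 * 245.3 = 98578.711
Step 2: a = sqrt(98578.711) = 313.97 m/s

313.97


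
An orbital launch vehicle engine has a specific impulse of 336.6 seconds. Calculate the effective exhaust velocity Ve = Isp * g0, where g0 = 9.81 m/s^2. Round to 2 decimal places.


Step 1: Ve = Isp * g0 = 336.6 * 9.81
Step 2: Ve = 3302.05 m/s

3302.05


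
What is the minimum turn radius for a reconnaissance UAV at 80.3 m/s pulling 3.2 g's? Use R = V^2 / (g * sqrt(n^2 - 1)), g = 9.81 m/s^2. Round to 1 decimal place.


Step 1: V^2 = 80.3^2 = 6448.09
Step 2: n^2 - 1 = 3.2^2 - 1 = 9.24
Step 3: sqrt(9.24) = 3.039737
Step 4: R = 6448.09 / (9.81 * 3.039737) = 216.2 m

216.2


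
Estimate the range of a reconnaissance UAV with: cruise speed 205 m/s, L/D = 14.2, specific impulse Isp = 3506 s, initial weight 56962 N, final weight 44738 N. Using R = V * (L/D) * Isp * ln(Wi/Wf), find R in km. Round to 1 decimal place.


Step 1: Coefficient = V * (L/D) * Isp = 205 * 14.2 * 3506 = 10205966.0 m
Step 2: Wi/Wf = 56962 / 44738 = 1.273235
Step 3: ln(1.273235) = 0.241561
Step 4: R = 10205966.0 * 0.241561 = 2465364.6 m = 2465.4 km

2465.4


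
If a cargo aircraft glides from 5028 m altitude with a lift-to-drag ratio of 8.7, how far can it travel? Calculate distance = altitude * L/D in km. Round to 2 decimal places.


Step 1: Glide distance = altitude * L/D = 5028 * 8.7 = 43743.6 m
Step 2: Convert to km: 43743.6 / 1000 = 43.74 km

43.74


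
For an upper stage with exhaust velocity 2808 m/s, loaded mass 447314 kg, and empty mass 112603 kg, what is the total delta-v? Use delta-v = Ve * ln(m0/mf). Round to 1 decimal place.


Step 1: Mass ratio m0/mf = 447314 / 112603 = 3.972487
Step 2: ln(3.972487) = 1.379392
Step 3: delta-v = 2808 * 1.379392 = 3873.3 m/s

3873.3


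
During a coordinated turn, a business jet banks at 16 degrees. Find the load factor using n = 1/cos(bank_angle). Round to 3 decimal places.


Step 1: Convert 16 degrees to radians = 0.279253
Step 2: cos(16 deg) = 0.961262
Step 3: n = 1 / 0.961262 = 1.040

1.040


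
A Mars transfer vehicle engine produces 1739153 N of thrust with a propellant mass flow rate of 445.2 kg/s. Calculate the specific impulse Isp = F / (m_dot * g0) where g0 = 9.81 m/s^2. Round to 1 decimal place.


Step 1: m_dot * g0 = 445.2 * 9.81 = 4367.41
Step 2: Isp = 1739153 / 4367.41 = 398.2 s

398.2


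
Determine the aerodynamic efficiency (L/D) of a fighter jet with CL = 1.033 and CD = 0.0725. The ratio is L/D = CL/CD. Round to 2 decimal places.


Step 1: L/D = CL / CD = 1.033 / 0.0725
Step 2: L/D = 14.25

14.25


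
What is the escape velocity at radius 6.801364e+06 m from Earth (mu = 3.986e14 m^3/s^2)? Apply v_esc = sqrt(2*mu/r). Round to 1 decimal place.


Step 1: 2*mu/r = 2 * 3.986e14 / 6.801364e+06 = 117211782.813
Step 2: v_esc = sqrt(117211782.813) = 10826.4 m/s

10826.4


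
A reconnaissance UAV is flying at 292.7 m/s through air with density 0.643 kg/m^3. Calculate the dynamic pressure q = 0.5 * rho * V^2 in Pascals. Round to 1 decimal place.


Step 1: V^2 = 292.7^2 = 85673.29
Step 2: q = 0.5 * 0.643 * 85673.29
Step 3: q = 27544.0 Pa

27544.0


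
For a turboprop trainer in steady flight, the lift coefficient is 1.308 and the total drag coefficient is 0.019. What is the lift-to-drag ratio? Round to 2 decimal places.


Step 1: L/D = CL / CD = 1.308 / 0.019
Step 2: L/D = 68.84

68.84


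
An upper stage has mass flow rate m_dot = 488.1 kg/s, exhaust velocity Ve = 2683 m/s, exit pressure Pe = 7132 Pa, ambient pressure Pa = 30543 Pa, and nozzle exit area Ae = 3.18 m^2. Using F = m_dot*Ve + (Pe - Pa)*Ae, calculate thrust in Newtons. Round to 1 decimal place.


Step 1: Momentum thrust = m_dot * Ve = 488.1 * 2683 = 1309572.3 N
Step 2: Pressure thrust = (Pe - Pa) * Ae = (7132 - 30543) * 3.18 = -74446.98 N
Step 3: Total thrust F = 1309572.3 + -74446.98 = 1235125.3 N

1235125.3


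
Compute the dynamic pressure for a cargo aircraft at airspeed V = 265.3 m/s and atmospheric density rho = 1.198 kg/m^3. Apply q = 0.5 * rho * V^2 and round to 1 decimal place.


Step 1: V^2 = 265.3^2 = 70384.09
Step 2: q = 0.5 * 1.198 * 70384.09
Step 3: q = 42160.1 Pa

42160.1


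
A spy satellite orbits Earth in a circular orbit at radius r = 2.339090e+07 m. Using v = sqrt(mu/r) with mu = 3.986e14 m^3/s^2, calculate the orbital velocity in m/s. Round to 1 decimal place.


Step 1: mu / r = 3.986e14 / 2.339090e+07 = 17040815.0178
Step 2: v = sqrt(17040815.0178) = 4128.1 m/s

4128.1


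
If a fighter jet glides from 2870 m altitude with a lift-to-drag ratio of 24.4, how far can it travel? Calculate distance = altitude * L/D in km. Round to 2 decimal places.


Step 1: Glide distance = altitude * L/D = 2870 * 24.4 = 70028.0 m
Step 2: Convert to km: 70028.0 / 1000 = 70.03 km

70.03


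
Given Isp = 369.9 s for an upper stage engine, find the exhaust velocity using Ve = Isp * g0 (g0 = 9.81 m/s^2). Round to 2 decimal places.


Step 1: Ve = Isp * g0 = 369.9 * 9.81
Step 2: Ve = 3628.72 m/s

3628.72


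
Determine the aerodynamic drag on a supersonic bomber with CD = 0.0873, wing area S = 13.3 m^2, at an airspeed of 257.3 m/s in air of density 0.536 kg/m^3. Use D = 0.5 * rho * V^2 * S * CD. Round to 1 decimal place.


Step 1: Dynamic pressure q = 0.5 * 0.536 * 257.3^2 = 17742.4817 Pa
Step 2: Drag D = q * S * CD = 17742.4817 * 13.3 * 0.0873
Step 3: D = 20600.6 N

20600.6


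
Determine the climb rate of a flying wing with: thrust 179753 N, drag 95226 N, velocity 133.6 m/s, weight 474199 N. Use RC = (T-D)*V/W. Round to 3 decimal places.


Step 1: Excess thrust = T - D = 179753 - 95226 = 84527 N
Step 2: Excess power = 84527 * 133.6 = 11292807.2 W
Step 3: RC = 11292807.2 / 474199 = 23.814 m/s

23.814


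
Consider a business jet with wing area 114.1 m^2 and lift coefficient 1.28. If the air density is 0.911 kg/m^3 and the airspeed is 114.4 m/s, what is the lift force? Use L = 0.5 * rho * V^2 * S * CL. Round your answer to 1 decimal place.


Step 1: Calculate dynamic pressure q = 0.5 * 0.911 * 114.4^2 = 0.5 * 0.911 * 13087.36 = 5961.2925 Pa
Step 2: Multiply by wing area and lift coefficient: L = 5961.2925 * 114.1 * 1.28
Step 3: L = 680183.472 * 1.28 = 870634.8 N

870634.8


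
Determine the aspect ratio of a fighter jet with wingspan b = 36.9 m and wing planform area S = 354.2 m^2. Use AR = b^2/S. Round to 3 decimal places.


Step 1: b^2 = 36.9^2 = 1361.61
Step 2: AR = 1361.61 / 354.2 = 3.844

3.844


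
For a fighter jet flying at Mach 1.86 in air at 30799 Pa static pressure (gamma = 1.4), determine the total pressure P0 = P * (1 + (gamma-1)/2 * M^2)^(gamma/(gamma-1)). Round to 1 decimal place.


Step 1: (gamma-1)/2 * M^2 = 0.2 * 3.4596 = 0.69192
Step 2: 1 + 0.69192 = 1.69192
Step 3: Exponent gamma/(gamma-1) = 3.5
Step 4: P0 = 30799 * 1.69192^3.5 = 194028.7 Pa

194028.7


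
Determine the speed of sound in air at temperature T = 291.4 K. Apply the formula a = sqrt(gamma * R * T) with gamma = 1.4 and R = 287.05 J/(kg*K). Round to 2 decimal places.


Step 1: gamma * R * T = 1.4 * 287.05 * 291.4 = 117104.918
Step 2: a = sqrt(117104.918) = 342.21 m/s

342.21


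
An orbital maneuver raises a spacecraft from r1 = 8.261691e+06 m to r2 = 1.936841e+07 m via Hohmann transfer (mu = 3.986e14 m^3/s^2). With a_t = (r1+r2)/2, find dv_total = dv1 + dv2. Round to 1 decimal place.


Step 1: Transfer semi-major axis a_t = (8.261691e+06 + 1.936841e+07) / 2 = 1.381505e+07 m
Step 2: v1 (circular at r1) = sqrt(mu/r1) = 6945.99 m/s
Step 3: v_t1 = sqrt(mu*(2/r1 - 1/a_t)) = 8224.41 m/s
Step 4: dv1 = |8224.41 - 6945.99| = 1278.42 m/s
Step 5: v2 (circular at r2) = 4536.51 m/s, v_t2 = 3508.16 m/s
Step 6: dv2 = |4536.51 - 3508.16| = 1028.34 m/s
Step 7: Total delta-v = 1278.42 + 1028.34 = 2306.8 m/s

2306.8


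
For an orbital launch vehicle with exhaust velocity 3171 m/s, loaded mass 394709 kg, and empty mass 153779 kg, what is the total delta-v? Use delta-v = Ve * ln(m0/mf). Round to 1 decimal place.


Step 1: Mass ratio m0/mf = 394709 / 153779 = 2.566729
Step 2: ln(2.566729) = 0.942632
Step 3: delta-v = 3171 * 0.942632 = 2989.1 m/s

2989.1


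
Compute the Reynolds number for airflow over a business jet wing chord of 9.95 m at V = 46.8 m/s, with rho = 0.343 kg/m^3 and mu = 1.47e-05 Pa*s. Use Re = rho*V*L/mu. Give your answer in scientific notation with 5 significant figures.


Step 1: Numerator = rho * V * L = 0.343 * 46.8 * 9.95 = 159.72138
Step 2: Re = 159.72138 / 1.47e-05
Step 3: Re = 1.0865e+07

1.0865e+07


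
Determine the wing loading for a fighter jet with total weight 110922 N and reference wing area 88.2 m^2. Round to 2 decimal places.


Step 1: Wing loading = W / S = 110922 / 88.2
Step 2: Wing loading = 1257.62 N/m^2

1257.62


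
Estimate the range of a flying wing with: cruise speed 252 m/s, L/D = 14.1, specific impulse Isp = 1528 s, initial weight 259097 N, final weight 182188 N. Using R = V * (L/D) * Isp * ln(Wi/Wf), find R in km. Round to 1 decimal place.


Step 1: Coefficient = V * (L/D) * Isp = 252 * 14.1 * 1528 = 5429289.6 m
Step 2: Wi/Wf = 259097 / 182188 = 1.422141
Step 3: ln(1.422141) = 0.352163
Step 4: R = 5429289.6 * 0.352163 = 1911997.0 m = 1912.0 km

1912.0


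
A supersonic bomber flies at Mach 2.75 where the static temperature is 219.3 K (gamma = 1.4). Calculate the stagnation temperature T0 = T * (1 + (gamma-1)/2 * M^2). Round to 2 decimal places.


Step 1: (gamma-1)/2 = 0.2
Step 2: M^2 = 7.5625
Step 3: 1 + 0.2 * 7.5625 = 2.5125
Step 4: T0 = 219.3 * 2.5125 = 550.99 K

550.99


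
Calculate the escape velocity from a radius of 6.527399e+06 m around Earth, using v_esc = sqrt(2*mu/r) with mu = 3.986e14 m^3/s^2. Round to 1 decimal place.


Step 1: 2*mu/r = 2 * 3.986e14 / 6.527399e+06 = 122131342.0552
Step 2: v_esc = sqrt(122131342.0552) = 11051.3 m/s

11051.3


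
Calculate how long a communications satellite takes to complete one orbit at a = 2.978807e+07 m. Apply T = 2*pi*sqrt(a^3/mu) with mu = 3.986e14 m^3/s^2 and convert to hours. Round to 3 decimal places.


Step 1: a^3 / mu = 2.643182e+22 / 3.986e14 = 6.631165e+07
Step 2: sqrt(6.631165e+07) = 8143.1963 s
Step 3: T = 2*pi * 8143.1963 = 51165.21 s
Step 4: T in hours = 51165.21 / 3600 = 14.213 hours

14.213


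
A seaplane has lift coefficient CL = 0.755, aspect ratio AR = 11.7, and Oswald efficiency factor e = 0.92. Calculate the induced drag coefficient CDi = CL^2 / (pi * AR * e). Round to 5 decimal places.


Step 1: CL^2 = 0.755^2 = 0.570025
Step 2: pi * AR * e = 3.14159 * 11.7 * 0.92 = 33.816103
Step 3: CDi = 0.570025 / 33.816103 = 0.01686

0.01686


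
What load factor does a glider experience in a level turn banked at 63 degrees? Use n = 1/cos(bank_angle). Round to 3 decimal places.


Step 1: Convert 63 degrees to radians = 1.099557
Step 2: cos(63 deg) = 0.45399
Step 3: n = 1 / 0.45399 = 2.203

2.203


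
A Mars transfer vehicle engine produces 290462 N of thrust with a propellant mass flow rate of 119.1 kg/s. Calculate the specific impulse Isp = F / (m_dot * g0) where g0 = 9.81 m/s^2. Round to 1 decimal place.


Step 1: m_dot * g0 = 119.1 * 9.81 = 1168.37
Step 2: Isp = 290462 / 1168.37 = 248.6 s

248.6


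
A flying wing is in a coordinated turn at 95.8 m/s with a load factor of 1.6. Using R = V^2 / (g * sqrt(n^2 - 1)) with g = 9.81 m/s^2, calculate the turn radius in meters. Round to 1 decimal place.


Step 1: V^2 = 95.8^2 = 9177.64
Step 2: n^2 - 1 = 1.6^2 - 1 = 1.56
Step 3: sqrt(1.56) = 1.249
Step 4: R = 9177.64 / (9.81 * 1.249) = 749.0 m

749.0


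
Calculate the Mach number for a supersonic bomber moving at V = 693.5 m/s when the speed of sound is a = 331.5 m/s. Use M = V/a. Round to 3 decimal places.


Step 1: M = V / a = 693.5 / 331.5
Step 2: M = 2.092

2.092


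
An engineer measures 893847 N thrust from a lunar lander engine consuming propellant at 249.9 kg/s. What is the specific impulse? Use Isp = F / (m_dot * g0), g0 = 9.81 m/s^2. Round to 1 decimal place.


Step 1: m_dot * g0 = 249.9 * 9.81 = 2451.52
Step 2: Isp = 893847 / 2451.52 = 364.6 s

364.6


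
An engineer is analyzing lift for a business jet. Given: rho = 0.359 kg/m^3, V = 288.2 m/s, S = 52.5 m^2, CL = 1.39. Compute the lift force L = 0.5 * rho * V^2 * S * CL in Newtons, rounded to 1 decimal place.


Step 1: Calculate dynamic pressure q = 0.5 * 0.359 * 288.2^2 = 0.5 * 0.359 * 83059.24 = 14909.1336 Pa
Step 2: Multiply by wing area and lift coefficient: L = 14909.1336 * 52.5 * 1.39
Step 3: L = 782729.5129 * 1.39 = 1087994.0 N

1087994.0


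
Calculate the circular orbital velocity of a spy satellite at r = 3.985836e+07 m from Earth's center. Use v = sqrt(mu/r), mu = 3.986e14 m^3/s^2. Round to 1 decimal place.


Step 1: mu / r = 3.986e14 / 3.985836e+07 = 10000411.457
Step 2: v = sqrt(10000411.457) = 3162.3 m/s

3162.3


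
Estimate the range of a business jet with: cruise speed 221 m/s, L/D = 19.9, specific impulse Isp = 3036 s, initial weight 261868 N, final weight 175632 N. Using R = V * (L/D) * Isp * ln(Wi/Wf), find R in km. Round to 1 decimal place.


Step 1: Coefficient = V * (L/D) * Isp = 221 * 19.9 * 3036 = 13352024.4 m
Step 2: Wi/Wf = 261868 / 175632 = 1.491004
Step 3: ln(1.491004) = 0.39945
Step 4: R = 13352024.4 * 0.39945 = 5333461.6 m = 5333.5 km

5333.5


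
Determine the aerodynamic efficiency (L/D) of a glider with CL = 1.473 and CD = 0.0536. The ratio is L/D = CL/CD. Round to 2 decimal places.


Step 1: L/D = CL / CD = 1.473 / 0.0536
Step 2: L/D = 27.48

27.48


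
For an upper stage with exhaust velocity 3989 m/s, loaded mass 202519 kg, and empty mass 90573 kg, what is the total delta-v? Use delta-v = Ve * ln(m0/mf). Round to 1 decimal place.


Step 1: Mass ratio m0/mf = 202519 / 90573 = 2.235975
Step 2: ln(2.235975) = 0.804678
Step 3: delta-v = 3989 * 0.804678 = 3209.9 m/s

3209.9


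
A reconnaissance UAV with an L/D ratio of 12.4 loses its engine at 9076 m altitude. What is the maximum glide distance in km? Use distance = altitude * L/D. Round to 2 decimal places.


Step 1: Glide distance = altitude * L/D = 9076 * 12.4 = 112542.4 m
Step 2: Convert to km: 112542.4 / 1000 = 112.54 km

112.54


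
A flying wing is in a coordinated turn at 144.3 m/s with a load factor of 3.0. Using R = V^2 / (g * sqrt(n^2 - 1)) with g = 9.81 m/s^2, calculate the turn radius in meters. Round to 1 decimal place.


Step 1: V^2 = 144.3^2 = 20822.49
Step 2: n^2 - 1 = 3.0^2 - 1 = 8.0
Step 3: sqrt(8.0) = 2.828427
Step 4: R = 20822.49 / (9.81 * 2.828427) = 750.4 m

750.4


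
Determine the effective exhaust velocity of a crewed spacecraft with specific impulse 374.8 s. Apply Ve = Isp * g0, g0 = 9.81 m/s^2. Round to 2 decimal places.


Step 1: Ve = Isp * g0 = 374.8 * 9.81
Step 2: Ve = 3676.79 m/s

3676.79


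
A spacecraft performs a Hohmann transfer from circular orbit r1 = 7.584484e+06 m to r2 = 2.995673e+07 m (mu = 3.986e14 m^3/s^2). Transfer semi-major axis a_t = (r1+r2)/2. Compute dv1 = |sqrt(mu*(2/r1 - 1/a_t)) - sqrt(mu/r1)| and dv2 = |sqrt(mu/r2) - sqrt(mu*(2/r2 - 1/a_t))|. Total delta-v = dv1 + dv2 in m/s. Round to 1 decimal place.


Step 1: Transfer semi-major axis a_t = (7.584484e+06 + 2.995673e+07) / 2 = 1.877061e+07 m
Step 2: v1 (circular at r1) = sqrt(mu/r1) = 7249.46 m/s
Step 3: v_t1 = sqrt(mu*(2/r1 - 1/a_t)) = 9158.27 m/s
Step 4: dv1 = |9158.27 - 7249.46| = 1908.82 m/s
Step 5: v2 (circular at r2) = 3647.72 m/s, v_t2 = 2318.7 m/s
Step 6: dv2 = |3647.72 - 2318.7| = 1329.02 m/s
Step 7: Total delta-v = 1908.82 + 1329.02 = 3237.8 m/s

3237.8


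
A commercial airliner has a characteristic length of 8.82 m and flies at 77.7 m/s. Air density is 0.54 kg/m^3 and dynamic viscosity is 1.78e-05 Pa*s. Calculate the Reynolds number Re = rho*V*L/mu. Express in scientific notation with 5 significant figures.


Step 1: Numerator = rho * V * L = 0.54 * 77.7 * 8.82 = 370.06956
Step 2: Re = 370.06956 / 1.78e-05
Step 3: Re = 2.0790e+07

2.0790e+07


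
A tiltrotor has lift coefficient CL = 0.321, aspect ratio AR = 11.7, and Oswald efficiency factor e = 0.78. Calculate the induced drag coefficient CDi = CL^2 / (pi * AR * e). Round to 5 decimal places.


Step 1: CL^2 = 0.321^2 = 0.103041
Step 2: pi * AR * e = 3.14159 * 11.7 * 0.78 = 28.670175
Step 3: CDi = 0.103041 / 28.670175 = 0.00359

0.00359


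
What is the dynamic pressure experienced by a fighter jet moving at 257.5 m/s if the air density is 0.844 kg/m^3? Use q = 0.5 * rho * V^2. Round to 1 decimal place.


Step 1: V^2 = 257.5^2 = 66306.25
Step 2: q = 0.5 * 0.844 * 66306.25
Step 3: q = 27981.2 Pa

27981.2


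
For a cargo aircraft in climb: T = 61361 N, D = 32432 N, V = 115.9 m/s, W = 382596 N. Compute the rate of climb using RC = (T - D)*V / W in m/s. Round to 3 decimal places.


Step 1: Excess thrust = T - D = 61361 - 32432 = 28929 N
Step 2: Excess power = 28929 * 115.9 = 3352871.1 W
Step 3: RC = 3352871.1 / 382596 = 8.763 m/s

8.763


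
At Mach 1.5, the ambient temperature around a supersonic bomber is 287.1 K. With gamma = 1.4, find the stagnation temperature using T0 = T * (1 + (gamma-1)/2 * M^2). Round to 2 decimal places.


Step 1: (gamma-1)/2 = 0.2
Step 2: M^2 = 2.25
Step 3: 1 + 0.2 * 2.25 = 1.45
Step 4: T0 = 287.1 * 1.45 = 416.30 K

416.30


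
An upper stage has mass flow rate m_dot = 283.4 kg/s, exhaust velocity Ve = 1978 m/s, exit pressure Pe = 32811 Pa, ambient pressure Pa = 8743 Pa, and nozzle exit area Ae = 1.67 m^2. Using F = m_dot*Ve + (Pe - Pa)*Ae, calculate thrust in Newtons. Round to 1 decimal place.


Step 1: Momentum thrust = m_dot * Ve = 283.4 * 1978 = 560565.2 N
Step 2: Pressure thrust = (Pe - Pa) * Ae = (32811 - 8743) * 1.67 = 40193.56 N
Step 3: Total thrust F = 560565.2 + 40193.56 = 600758.8 N

600758.8
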